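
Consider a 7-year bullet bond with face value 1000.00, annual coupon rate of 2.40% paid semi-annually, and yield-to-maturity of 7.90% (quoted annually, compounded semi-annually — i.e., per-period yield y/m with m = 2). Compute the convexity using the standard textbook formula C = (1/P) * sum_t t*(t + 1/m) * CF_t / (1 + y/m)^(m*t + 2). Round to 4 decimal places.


Answer: Convexity = 42.7777

Derivation:
Coupon per period c = face * coupon_rate / m = 12.000000
Periods per year m = 2; per-period yield y/m = 0.039500
Number of cashflows N = 14
Cashflows (t years, CF_t, discount factor 1/(1+y/m)^(m*t), PV):
  t = 0.5000: CF_t = 12.000000, DF = 0.962001, PV = 11.544012
  t = 1.0000: CF_t = 12.000000, DF = 0.925446, PV = 11.105350
  t = 1.5000: CF_t = 12.000000, DF = 0.890280, PV = 10.683358
  t = 2.0000: CF_t = 12.000000, DF = 0.856450, PV = 10.277400
  t = 2.5000: CF_t = 12.000000, DF = 0.823906, PV = 9.886869
  t = 3.0000: CF_t = 12.000000, DF = 0.792598, PV = 9.511177
  t = 3.5000: CF_t = 12.000000, DF = 0.762480, PV = 9.149762
  t = 4.0000: CF_t = 12.000000, DF = 0.733507, PV = 8.802080
  t = 4.5000: CF_t = 12.000000, DF = 0.705634, PV = 8.467609
  t = 5.0000: CF_t = 12.000000, DF = 0.678821, PV = 8.145848
  t = 5.5000: CF_t = 12.000000, DF = 0.653026, PV = 7.836314
  t = 6.0000: CF_t = 12.000000, DF = 0.628212, PV = 7.538541
  t = 6.5000: CF_t = 12.000000, DF = 0.604340, PV = 7.252084
  t = 7.0000: CF_t = 1012.000000, DF = 0.581376, PV = 588.352497
Price P = sum_t PV_t = 708.552901
Convexity numerator sum_t t*(t + 1/m) * CF_t / (1+y/m)^(m*t + 2):
  t = 0.5000: term = 5.341679
  t = 1.0000: term = 15.416100
  t = 1.5000: term = 29.660607
  t = 2.0000: term = 47.555887
  t = 2.5000: term = 68.623214
  t = 3.0000: term = 92.421837
  t = 3.5000: term = 118.546528
  t = 4.0000: term = 146.625266
  t = 4.5000: term = 176.317059
  t = 5.0000: term = 207.309887
  t = 5.5000: term = 239.318773
  t = 6.0000: term = 272.083961
  t = 6.5000: term = 305.369204
  t = 7.0000: term = 28585.639816
Convexity = (1/P) * sum = 30310.229821 / 708.552901 = 42.777653


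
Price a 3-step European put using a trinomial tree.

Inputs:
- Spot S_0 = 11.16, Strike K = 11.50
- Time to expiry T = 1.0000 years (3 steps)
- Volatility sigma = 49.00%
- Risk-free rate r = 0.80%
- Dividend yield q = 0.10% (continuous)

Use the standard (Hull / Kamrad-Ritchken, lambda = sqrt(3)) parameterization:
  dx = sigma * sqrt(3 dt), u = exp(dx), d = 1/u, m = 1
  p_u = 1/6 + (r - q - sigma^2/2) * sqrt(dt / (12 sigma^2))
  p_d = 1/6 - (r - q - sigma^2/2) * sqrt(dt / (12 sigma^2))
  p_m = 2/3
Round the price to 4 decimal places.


dt = T/N = 0.333333; dx = sigma*sqrt(3*dt) = 0.490000
u = exp(dx) = 1.632316; d = 1/u = 0.612626
p_u = 0.128214, p_m = 0.666667, p_d = 0.205119
Discount per step: exp(-r*dt) = 0.997337
Stock lattice S(k, j) with j the centered position index:
  k=0: S(0,+0) = 11.1600
  k=1: S(1,-1) = 6.8369; S(1,+0) = 11.1600; S(1,+1) = 18.2166
  k=2: S(2,-2) = 4.1885; S(2,-1) = 6.8369; S(2,+0) = 11.1600; S(2,+1) = 18.2166; S(2,+2) = 29.7353
  k=3: S(3,-3) = 2.5660; S(3,-2) = 4.1885; S(3,-1) = 6.8369; S(3,+0) = 11.1600; S(3,+1) = 18.2166; S(3,+2) = 29.7353; S(3,+3) = 48.5375
Terminal payoffs V(N, j) = max(K - S_T, 0):
  V(3,-3) = 8.934032; V(3,-2) = 7.311528; V(3,-1) = 4.663089; V(3,+0) = 0.340000; V(3,+1) = 0.000000; V(3,+2) = 0.000000; V(3,+3) = 0.000000
Backward induction: V(k, j) = exp(-r*dt) * [p_u * V(k+1, j+1) + p_m * V(k+1, j) + p_d * V(k+1, j-1)]
  V(2,-2) = exp(-r*dt) * [p_u*4.663089 + p_m*7.311528 + p_d*8.934032] = 7.285313
  V(2,-1) = exp(-r*dt) * [p_u*0.340000 + p_m*4.663089 + p_d*7.311528] = 4.639664
  V(2,+0) = exp(-r*dt) * [p_u*0.000000 + p_m*0.340000 + p_d*4.663089] = 1.180004
  V(2,+1) = exp(-r*dt) * [p_u*0.000000 + p_m*0.000000 + p_d*0.340000] = 0.069555
  V(2,+2) = exp(-r*dt) * [p_u*0.000000 + p_m*0.000000 + p_d*0.000000] = 0.000000
  V(1,-1) = exp(-r*dt) * [p_u*1.180004 + p_m*4.639664 + p_d*7.285313] = 4.726139
  V(1,+0) = exp(-r*dt) * [p_u*0.069555 + p_m*1.180004 + p_d*4.639664] = 1.742618
  V(1,+1) = exp(-r*dt) * [p_u*0.000000 + p_m*0.069555 + p_d*1.180004] = 0.287643
  V(0,+0) = exp(-r*dt) * [p_u*0.287643 + p_m*1.742618 + p_d*4.726139] = 2.162273

Answer: Price = V(0,0) = 2.1623


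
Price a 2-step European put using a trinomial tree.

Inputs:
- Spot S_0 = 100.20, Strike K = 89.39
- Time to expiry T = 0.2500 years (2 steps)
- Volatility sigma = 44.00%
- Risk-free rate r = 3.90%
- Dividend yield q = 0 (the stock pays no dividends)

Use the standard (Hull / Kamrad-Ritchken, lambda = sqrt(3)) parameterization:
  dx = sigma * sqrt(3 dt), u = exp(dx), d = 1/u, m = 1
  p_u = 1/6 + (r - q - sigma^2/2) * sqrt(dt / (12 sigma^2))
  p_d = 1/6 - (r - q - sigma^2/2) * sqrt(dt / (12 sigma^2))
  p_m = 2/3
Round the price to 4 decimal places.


Answer: Price = V(0,0) = 4.0503

Derivation:
dt = T/N = 0.125000; dx = sigma*sqrt(3*dt) = 0.269444
u = exp(dx) = 1.309236; d = 1/u = 0.763804
p_u = 0.153259, p_m = 0.666667, p_d = 0.180074
Discount per step: exp(-r*dt) = 0.995137
Stock lattice S(k, j) with j the centered position index:
  k=0: S(0,+0) = 100.2000
  k=1: S(1,-1) = 76.5332; S(1,+0) = 100.2000; S(1,+1) = 131.1855
  k=2: S(2,-2) = 58.4564; S(2,-1) = 76.5332; S(2,+0) = 100.2000; S(2,+1) = 131.1855; S(2,+2) = 171.7527
Terminal payoffs V(N, j) = max(K - S_T, 0):
  V(2,-2) = 30.933643; V(2,-1) = 12.856824; V(2,+0) = 0.000000; V(2,+1) = 0.000000; V(2,+2) = 0.000000
Backward induction: V(k, j) = exp(-r*dt) * [p_u * V(k+1, j+1) + p_m * V(k+1, j) + p_d * V(k+1, j-1)]
  V(1,-1) = exp(-r*dt) * [p_u*0.000000 + p_m*12.856824 + p_d*30.933643] = 14.072786
  V(1,+0) = exp(-r*dt) * [p_u*0.000000 + p_m*0.000000 + p_d*12.856824] = 2.303920
  V(1,+1) = exp(-r*dt) * [p_u*0.000000 + p_m*0.000000 + p_d*0.000000] = 0.000000
  V(0,+0) = exp(-r*dt) * [p_u*0.000000 + p_m*2.303920 + p_d*14.072786] = 4.050295


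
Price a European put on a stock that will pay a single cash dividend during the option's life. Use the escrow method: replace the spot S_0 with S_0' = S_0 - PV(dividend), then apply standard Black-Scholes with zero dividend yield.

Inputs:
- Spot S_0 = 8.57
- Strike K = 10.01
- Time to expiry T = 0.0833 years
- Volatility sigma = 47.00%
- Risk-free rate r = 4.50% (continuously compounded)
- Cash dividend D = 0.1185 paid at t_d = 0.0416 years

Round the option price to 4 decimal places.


PV(D) = D * exp(-r * t_d) = 0.1185 * 0.99812975 = 0.11827838
S_0' = S_0 - PV(D) = 8.5700 - 0.11827838 = 8.45172162
d1 = (ln(S_0'/K) + (r + sigma^2/2)*T) / (sigma*sqrt(T)) = -1.15197378
d2 = d1 - sigma*sqrt(T) = -1.28762396
exp(-rT) = 0.99625852
N(-d1) = 0.87533408; N(-d2) = 0.90106155
P = K * exp(-rT) * N(-d2) - S_0' * N(-d1) = 10.0100 * 0.99625852 * 0.90106155 - 8.45172162 * 0.87533408 = 1.5878

Answer: Price = 1.5878


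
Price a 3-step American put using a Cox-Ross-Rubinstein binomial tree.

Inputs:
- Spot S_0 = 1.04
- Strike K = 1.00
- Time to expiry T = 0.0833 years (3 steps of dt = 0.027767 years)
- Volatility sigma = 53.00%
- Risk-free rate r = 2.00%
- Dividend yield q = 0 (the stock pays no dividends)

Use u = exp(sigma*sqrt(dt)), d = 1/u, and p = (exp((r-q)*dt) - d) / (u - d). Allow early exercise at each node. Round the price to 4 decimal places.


Answer: Price = V(0,0) = 0.0469

Derivation:
dt = T/N = 0.027767
u = exp(sigma*sqrt(dt)) = 1.092333; d = 1/u = 0.915472
p = (exp((r-q)*dt) - d) / (u - d) = 0.481076
Discount per step: exp(-r*dt) = 0.999445
Stock lattice S(k, i) with i counting down-moves:
  k=0: S(0,0) = 1.0400
  k=1: S(1,0) = 1.1360; S(1,1) = 0.9521
  k=2: S(2,0) = 1.2409; S(2,1) = 1.0400; S(2,2) = 0.8716
  k=3: S(3,0) = 1.3555; S(3,1) = 1.1360; S(3,2) = 0.9521; S(3,3) = 0.7979
Terminal payoffs V(N, i) = max(K - S_T, 0):
  V(3,0) = 0.000000; V(3,1) = 0.000000; V(3,2) = 0.047909; V(3,3) = 0.202064
Backward induction: V(k, i) = exp(-r*dt) * [p * V(k+1, i) + (1-p) * V(k+1, i+1)]; then take max(V_cont, immediate exercise) for American.
  V(2,0) = exp(-r*dt) * [p*0.000000 + (1-p)*0.000000] = 0.000000; exercise = 0.000000; V(2,0) = max -> 0.000000
  V(2,1) = exp(-r*dt) * [p*0.000000 + (1-p)*0.047909] = 0.024847; exercise = 0.000000; V(2,1) = max -> 0.024847
  V(2,2) = exp(-r*dt) * [p*0.047909 + (1-p)*0.202064] = 0.127833; exercise = 0.128388; V(2,2) = max -> 0.128388
  V(1,0) = exp(-r*dt) * [p*0.000000 + (1-p)*0.024847] = 0.012887; exercise = 0.000000; V(1,0) = max -> 0.012887
  V(1,1) = exp(-r*dt) * [p*0.024847 + (1-p)*0.128388] = 0.078533; exercise = 0.047909; V(1,1) = max -> 0.078533
  V(0,0) = exp(-r*dt) * [p*0.012887 + (1-p)*0.078533] = 0.046926; exercise = 0.000000; V(0,0) = max -> 0.046926


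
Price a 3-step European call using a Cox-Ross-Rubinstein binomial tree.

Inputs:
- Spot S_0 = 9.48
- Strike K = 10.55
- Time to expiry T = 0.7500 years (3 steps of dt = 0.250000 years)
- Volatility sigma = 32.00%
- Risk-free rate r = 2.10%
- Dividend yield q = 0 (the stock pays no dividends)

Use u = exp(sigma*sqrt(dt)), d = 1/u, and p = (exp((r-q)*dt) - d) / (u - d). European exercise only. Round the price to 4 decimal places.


Answer: Price = V(0,0) = 0.7097

Derivation:
dt = T/N = 0.250000
u = exp(sigma*sqrt(dt)) = 1.173511; d = 1/u = 0.852144
p = (exp((r-q)*dt) - d) / (u - d) = 0.476465
Discount per step: exp(-r*dt) = 0.994764
Stock lattice S(k, i) with i counting down-moves:
  k=0: S(0,0) = 9.4800
  k=1: S(1,0) = 11.1249; S(1,1) = 8.0783
  k=2: S(2,0) = 13.0552; S(2,1) = 9.4800; S(2,2) = 6.8839
  k=3: S(3,0) = 15.3204; S(3,1) = 11.1249; S(3,2) = 8.0783; S(3,3) = 5.8661
Terminal payoffs V(N, i) = max(S_T - K, 0):
  V(3,0) = 4.770385; V(3,1) = 0.574883; V(3,2) = 0.000000; V(3,3) = 0.000000
Backward induction: V(k, i) = exp(-r*dt) * [p * V(k+1, i) + (1-p) * V(k+1, i+1)].
  V(2,0) = exp(-r*dt) * [p*4.770385 + (1-p)*0.574883] = 2.560414
  V(2,1) = exp(-r*dt) * [p*0.574883 + (1-p)*0.000000] = 0.272477
  V(2,2) = exp(-r*dt) * [p*0.000000 + (1-p)*0.000000] = 0.000000
  V(1,0) = exp(-r*dt) * [p*2.560414 + (1-p)*0.272477] = 1.355463
  V(1,1) = exp(-r*dt) * [p*0.272477 + (1-p)*0.000000] = 0.129146
  V(0,0) = exp(-r*dt) * [p*1.355463 + (1-p)*0.129146] = 0.709707


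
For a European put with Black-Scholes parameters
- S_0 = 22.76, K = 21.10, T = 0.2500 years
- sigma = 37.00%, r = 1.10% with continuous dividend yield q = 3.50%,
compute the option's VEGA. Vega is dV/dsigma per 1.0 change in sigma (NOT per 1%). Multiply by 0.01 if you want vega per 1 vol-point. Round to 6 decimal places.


Answer: Vega = 4.030893

Derivation:
d1 = 0.4694273988; d2 = 0.2844273988
phi(d1) = 0.3573214170; exp(-qT) = 0.9912881698; exp(-rT) = 0.9972537778
Vega = S * exp(-qT) * phi(d1) * sqrt(T) = 22.7600 * 0.9912881698 * 0.3573214170 * 0.5000000000 = 4.030893


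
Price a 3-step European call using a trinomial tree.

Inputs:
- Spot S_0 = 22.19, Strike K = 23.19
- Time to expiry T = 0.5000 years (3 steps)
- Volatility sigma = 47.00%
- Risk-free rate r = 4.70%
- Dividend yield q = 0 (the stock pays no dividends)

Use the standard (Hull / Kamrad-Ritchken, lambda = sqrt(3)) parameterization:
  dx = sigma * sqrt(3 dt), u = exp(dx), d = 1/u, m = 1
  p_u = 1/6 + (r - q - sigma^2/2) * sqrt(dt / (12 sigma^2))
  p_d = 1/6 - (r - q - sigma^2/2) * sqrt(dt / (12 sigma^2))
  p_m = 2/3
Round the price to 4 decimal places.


Answer: Price = V(0,0) = 2.6246

Derivation:
dt = T/N = 0.166667; dx = sigma*sqrt(3*dt) = 0.332340
u = exp(dx) = 1.394227; d = 1/u = 0.717243
p_u = 0.150757, p_m = 0.666667, p_d = 0.182577
Discount per step: exp(-r*dt) = 0.992197
Stock lattice S(k, j) with j the centered position index:
  k=0: S(0,+0) = 22.1900
  k=1: S(1,-1) = 15.9156; S(1,+0) = 22.1900; S(1,+1) = 30.9379
  k=2: S(2,-2) = 11.4154; S(2,-1) = 15.9156; S(2,+0) = 22.1900; S(2,+1) = 30.9379; S(2,+2) = 43.1345
  k=3: S(3,-3) = 8.1876; S(3,-2) = 11.4154; S(3,-1) = 15.9156; S(3,+0) = 22.1900; S(3,+1) = 30.9379; S(3,+2) = 43.1345; S(3,+3) = 60.1392
Terminal payoffs V(N, j) = max(S_T - K, 0):
  V(3,-3) = 0.000000; V(3,-2) = 0.000000; V(3,-1) = 0.000000; V(3,+0) = 0.000000; V(3,+1) = 7.747899; V(3,+2) = 19.944456; V(3,+3) = 36.949225
Backward induction: V(k, j) = exp(-r*dt) * [p_u * V(k+1, j+1) + p_m * V(k+1, j) + p_d * V(k+1, j-1)]
  V(2,-2) = exp(-r*dt) * [p_u*0.000000 + p_m*0.000000 + p_d*0.000000] = 0.000000
  V(2,-1) = exp(-r*dt) * [p_u*0.000000 + p_m*0.000000 + p_d*0.000000] = 0.000000
  V(2,+0) = exp(-r*dt) * [p_u*7.747899 + p_m*0.000000 + p_d*0.000000] = 1.158934
  V(2,+1) = exp(-r*dt) * [p_u*19.944456 + p_m*7.747899 + p_d*0.000000] = 8.108263
  V(2,+2) = exp(-r*dt) * [p_u*36.949225 + p_m*19.944456 + p_d*7.747899] = 20.122985
  V(1,-1) = exp(-r*dt) * [p_u*1.158934 + p_m*0.000000 + p_d*0.000000] = 0.173354
  V(1,+0) = exp(-r*dt) * [p_u*8.108263 + p_m*1.158934 + p_d*0.000000] = 1.979432
  V(1,+1) = exp(-r*dt) * [p_u*20.122985 + p_m*8.108263 + p_d*1.158934] = 8.583279
  V(0,+0) = exp(-r*dt) * [p_u*8.583279 + p_m*1.979432 + p_d*0.173354] = 2.624619


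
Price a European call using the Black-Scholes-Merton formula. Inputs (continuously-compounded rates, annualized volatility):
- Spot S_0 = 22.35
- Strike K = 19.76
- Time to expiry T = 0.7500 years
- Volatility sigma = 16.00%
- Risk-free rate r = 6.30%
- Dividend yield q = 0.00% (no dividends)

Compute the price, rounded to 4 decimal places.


Answer: Price = 3.6517

Derivation:
d1 = (ln(S/K) + (r - q + 0.5*sigma^2) * T) / (sigma * sqrt(T)) = 1.29915811
d2 = d1 - sigma * sqrt(T) = 1.16059405
exp(-rT) = 0.95384891; exp(-qT) = 1.00000000
C = S_0 * exp(-qT) * N(d1) - K * exp(-rT) * N(d2)
N(d1) = 0.90305516; N(d2) = 0.87709649
C = 22.3500 * 1.00000000 * 0.90305516 - 19.7600 * 0.95384891 * 0.87709649 = 3.6517


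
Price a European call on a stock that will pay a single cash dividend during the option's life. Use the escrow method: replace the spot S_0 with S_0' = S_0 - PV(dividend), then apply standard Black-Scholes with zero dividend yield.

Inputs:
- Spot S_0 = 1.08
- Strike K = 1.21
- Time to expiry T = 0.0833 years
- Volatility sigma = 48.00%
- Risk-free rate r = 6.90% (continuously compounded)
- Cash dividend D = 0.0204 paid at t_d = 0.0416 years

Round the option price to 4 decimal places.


PV(D) = D * exp(-r * t_d) = 0.0204 * 0.99713372 = 0.02034153
S_0' = S_0 - PV(D) = 1.0800 - 0.02034153 = 1.05965847
d1 = (ln(S_0'/K) + (r + sigma^2/2)*T) / (sigma*sqrt(T)) = -0.84692458
d2 = d1 - sigma*sqrt(T) = -0.98546093
exp(-rT) = 0.99426879
N(d1) = 0.19851858; N(d2) = 0.16219886
C = S_0' * N(d1) - K * exp(-rT) * N(d2) = 1.05965847 * 0.19851858 - 1.2100 * 0.99426879 * 0.16219886 = 0.0152

Answer: Price = 0.0152


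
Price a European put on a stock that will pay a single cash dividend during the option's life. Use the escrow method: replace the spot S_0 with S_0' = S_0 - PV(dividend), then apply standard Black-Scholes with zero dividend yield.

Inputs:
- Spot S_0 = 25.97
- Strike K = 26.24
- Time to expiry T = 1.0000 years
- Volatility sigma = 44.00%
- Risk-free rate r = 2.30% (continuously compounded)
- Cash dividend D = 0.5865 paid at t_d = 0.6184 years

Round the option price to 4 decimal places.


Answer: Price = 4.5702

Derivation:
PV(D) = D * exp(-r * t_d) = 0.5865 * 0.98587747 = 0.57821714
S_0' = S_0 - PV(D) = 25.9700 - 0.57821714 = 25.39178286
d1 = (ln(S_0'/K) + (r + sigma^2/2)*T) / (sigma*sqrt(T)) = 0.19759238
d2 = d1 - sigma*sqrt(T) = -0.24240762
exp(-rT) = 0.97726248
N(-d1) = 0.42168200; N(-d2) = 0.59576783
P = K * exp(-rT) * N(-d2) - S_0' * N(-d1) = 26.2400 * 0.97726248 * 0.59576783 - 25.39178286 * 0.42168200 = 4.5702


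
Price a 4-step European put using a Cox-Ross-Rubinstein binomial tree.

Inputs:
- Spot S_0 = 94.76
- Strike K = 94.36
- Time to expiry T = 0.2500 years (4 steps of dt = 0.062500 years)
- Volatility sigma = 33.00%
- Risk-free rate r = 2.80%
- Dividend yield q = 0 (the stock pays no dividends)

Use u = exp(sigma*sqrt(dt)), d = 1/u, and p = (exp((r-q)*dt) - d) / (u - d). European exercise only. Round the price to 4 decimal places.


dt = T/N = 0.062500
u = exp(sigma*sqrt(dt)) = 1.085999; d = 1/u = 0.920811
p = (exp((r-q)*dt) - d) / (u - d) = 0.489990
Discount per step: exp(-r*dt) = 0.998252
Stock lattice S(k, i) with i counting down-moves:
  k=0: S(0,0) = 94.7600
  k=1: S(1,0) = 102.9092; S(1,1) = 87.2561
  k=2: S(2,0) = 111.7593; S(2,1) = 94.7600; S(2,2) = 80.3464
  k=3: S(3,0) = 121.3704; S(3,1) = 102.9092; S(3,2) = 87.2561; S(3,3) = 73.9839
  k=4: S(4,0) = 131.8081; S(4,1) = 111.7593; S(4,2) = 94.7600; S(4,3) = 80.3464; S(4,4) = 68.1252
Terminal payoffs V(N, i) = max(K - S_T, 0):
  V(4,0) = 0.000000; V(4,1) = 0.000000; V(4,2) = 0.000000; V(4,3) = 14.013593; V(4,4) = 26.234787
Backward induction: V(k, i) = exp(-r*dt) * [p * V(k+1, i) + (1-p) * V(k+1, i+1)].
  V(3,0) = exp(-r*dt) * [p*0.000000 + (1-p)*0.000000] = 0.000000
  V(3,1) = exp(-r*dt) * [p*0.000000 + (1-p)*0.000000] = 0.000000
  V(3,2) = exp(-r*dt) * [p*0.000000 + (1-p)*14.013593] = 7.134576
  V(3,3) = exp(-r*dt) * [p*14.013593 + (1-p)*26.234787] = 20.211123
  V(2,0) = exp(-r*dt) * [p*0.000000 + (1-p)*0.000000] = 0.000000
  V(2,1) = exp(-r*dt) * [p*0.000000 + (1-p)*7.134576] = 3.632343
  V(2,2) = exp(-r*dt) * [p*7.134576 + (1-p)*20.211123] = 13.779610
  V(1,0) = exp(-r*dt) * [p*0.000000 + (1-p)*3.632343] = 1.849292
  V(1,1) = exp(-r*dt) * [p*3.632343 + (1-p)*13.779610] = 8.792151
  V(0,0) = exp(-r*dt) * [p*1.849292 + (1-p)*8.792151] = 5.380795

Answer: Price = V(0,0) = 5.3808


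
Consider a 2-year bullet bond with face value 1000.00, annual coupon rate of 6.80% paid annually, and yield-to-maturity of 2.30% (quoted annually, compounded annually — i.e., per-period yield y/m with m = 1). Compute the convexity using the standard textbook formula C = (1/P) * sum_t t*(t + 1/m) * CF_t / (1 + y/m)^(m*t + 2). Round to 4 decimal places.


Answer: Convexity = 5.4995

Derivation:
Coupon per period c = face * coupon_rate / m = 68.000000
Periods per year m = 1; per-period yield y/m = 0.023000
Number of cashflows N = 2
Cashflows (t years, CF_t, discount factor 1/(1+y/m)^(m*t), PV):
  t = 1.0000: CF_t = 68.000000, DF = 0.977517, PV = 66.471163
  t = 2.0000: CF_t = 1068.000000, DF = 0.955540, PV = 1020.516393
Price P = sum_t PV_t = 1086.987556
Convexity numerator sum_t t*(t + 1/m) * CF_t / (1+y/m)^(m*t + 2):
  t = 1.0000: term = 127.031670
  t = 2.0000: term = 5850.863527
Convexity = (1/P) * sum = 5977.895197 / 1086.987556 = 5.499507


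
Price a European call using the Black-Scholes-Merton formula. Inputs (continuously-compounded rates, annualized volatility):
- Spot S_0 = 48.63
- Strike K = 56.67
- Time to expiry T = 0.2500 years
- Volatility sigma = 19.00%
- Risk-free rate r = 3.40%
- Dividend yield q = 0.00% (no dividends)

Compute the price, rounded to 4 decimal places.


Answer: Price = 0.1386

Derivation:
d1 = (ln(S/K) + (r - q + 0.5*sigma^2) * T) / (sigma * sqrt(T)) = -1.47359838
d2 = d1 - sigma * sqrt(T) = -1.56859838
exp(-rT) = 0.99153602; exp(-qT) = 1.00000000
C = S_0 * exp(-qT) * N(d1) - K * exp(-rT) * N(d2)
N(d1) = 0.07029488; N(d2) = 0.05837078
C = 48.6300 * 1.00000000 * 0.07029488 - 56.6700 * 0.99153602 * 0.05837078 = 0.1386


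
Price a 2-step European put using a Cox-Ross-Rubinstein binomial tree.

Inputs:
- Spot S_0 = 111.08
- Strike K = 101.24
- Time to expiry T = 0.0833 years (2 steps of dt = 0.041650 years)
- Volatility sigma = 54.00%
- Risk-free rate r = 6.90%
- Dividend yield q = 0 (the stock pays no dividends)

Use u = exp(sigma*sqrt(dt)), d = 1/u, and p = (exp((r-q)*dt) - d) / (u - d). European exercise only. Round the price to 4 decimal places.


dt = T/N = 0.041650
u = exp(sigma*sqrt(dt)) = 1.116507; d = 1/u = 0.895651
p = (exp((r-q)*dt) - d) / (u - d) = 0.485508
Discount per step: exp(-r*dt) = 0.997130
Stock lattice S(k, i) with i counting down-moves:
  k=0: S(0,0) = 111.0800
  k=1: S(1,0) = 124.0216; S(1,1) = 99.4889
  k=2: S(2,0) = 138.4710; S(2,1) = 111.0800; S(2,2) = 89.1072
Terminal payoffs V(N, i) = max(K - S_T, 0):
  V(2,0) = 0.000000; V(2,1) = 0.000000; V(2,2) = 12.132752
Backward induction: V(k, i) = exp(-r*dt) * [p * V(k+1, i) + (1-p) * V(k+1, i+1)].
  V(1,0) = exp(-r*dt) * [p*0.000000 + (1-p)*0.000000] = 0.000000
  V(1,1) = exp(-r*dt) * [p*0.000000 + (1-p)*12.132752] = 6.224295
  V(0,0) = exp(-r*dt) * [p*0.000000 + (1-p)*6.224295] = 3.193162

Answer: Price = V(0,0) = 3.1932


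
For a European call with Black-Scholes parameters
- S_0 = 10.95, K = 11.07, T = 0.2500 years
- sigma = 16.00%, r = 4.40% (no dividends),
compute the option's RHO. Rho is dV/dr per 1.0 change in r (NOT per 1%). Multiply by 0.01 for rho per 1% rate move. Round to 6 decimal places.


Answer: Rho = 1.326318

Derivation:
d1 = 0.0412588693; d2 = -0.0387411307
phi(d1) = 0.3986028663; exp(-qT) = 1.0000000000; exp(-rT) = 0.9890602788
N(d2) = 0.4845483902
Rho = K*T*exp(-rT)*N(d2) = 11.0700 * 0.2500 * 0.9890602788 * 0.4845483902 = 1.326318


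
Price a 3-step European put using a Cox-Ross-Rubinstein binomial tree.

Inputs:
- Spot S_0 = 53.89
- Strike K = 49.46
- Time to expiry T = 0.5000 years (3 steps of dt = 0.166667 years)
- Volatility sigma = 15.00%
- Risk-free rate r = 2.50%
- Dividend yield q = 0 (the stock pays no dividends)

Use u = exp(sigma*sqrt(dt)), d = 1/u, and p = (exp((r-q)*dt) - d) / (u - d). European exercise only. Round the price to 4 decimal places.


dt = T/N = 0.166667
u = exp(sigma*sqrt(dt)) = 1.063151; d = 1/u = 0.940600
p = (exp((r-q)*dt) - d) / (u - d) = 0.518766
Discount per step: exp(-r*dt) = 0.995842
Stock lattice S(k, i) with i counting down-moves:
  k=0: S(0,0) = 53.8900
  k=1: S(1,0) = 57.2932; S(1,1) = 50.6889
  k=2: S(2,0) = 60.9113; S(2,1) = 53.8900; S(2,2) = 47.6780
  k=3: S(3,0) = 64.7580; S(3,1) = 57.2932; S(3,2) = 50.6889; S(3,3) = 44.8459
Terminal payoffs V(N, i) = max(K - S_T, 0):
  V(3,0) = 0.000000; V(3,1) = 0.000000; V(3,2) = 0.000000; V(3,3) = 4.614054
Backward induction: V(k, i) = exp(-r*dt) * [p * V(k+1, i) + (1-p) * V(k+1, i+1)].
  V(2,0) = exp(-r*dt) * [p*0.000000 + (1-p)*0.000000] = 0.000000
  V(2,1) = exp(-r*dt) * [p*0.000000 + (1-p)*0.000000] = 0.000000
  V(2,2) = exp(-r*dt) * [p*0.000000 + (1-p)*4.614054] = 2.211208
  V(1,0) = exp(-r*dt) * [p*0.000000 + (1-p)*0.000000] = 0.000000
  V(1,1) = exp(-r*dt) * [p*0.000000 + (1-p)*2.211208] = 1.059684
  V(0,0) = exp(-r*dt) * [p*0.000000 + (1-p)*1.059684] = 0.507836

Answer: Price = V(0,0) = 0.5078


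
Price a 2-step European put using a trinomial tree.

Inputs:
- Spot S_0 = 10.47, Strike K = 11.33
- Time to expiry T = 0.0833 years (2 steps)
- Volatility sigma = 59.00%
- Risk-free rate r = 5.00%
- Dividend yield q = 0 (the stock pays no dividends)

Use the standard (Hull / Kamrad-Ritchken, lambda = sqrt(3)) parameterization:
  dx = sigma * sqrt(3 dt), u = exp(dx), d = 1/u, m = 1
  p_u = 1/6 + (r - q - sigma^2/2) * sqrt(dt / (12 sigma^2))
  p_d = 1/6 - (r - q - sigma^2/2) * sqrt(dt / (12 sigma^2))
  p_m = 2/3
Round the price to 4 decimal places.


dt = T/N = 0.041650; dx = sigma*sqrt(3*dt) = 0.208555
u = exp(dx) = 1.231896; d = 1/u = 0.811757
p_u = 0.154280, p_m = 0.666667, p_d = 0.179054
Discount per step: exp(-r*dt) = 0.997920
Stock lattice S(k, j) with j the centered position index:
  k=0: S(0,+0) = 10.4700
  k=1: S(1,-1) = 8.4991; S(1,+0) = 10.4700; S(1,+1) = 12.8980
  k=2: S(2,-2) = 6.8992; S(2,-1) = 8.4991; S(2,+0) = 10.4700; S(2,+1) = 12.8980; S(2,+2) = 15.8889
Terminal payoffs V(N, j) = max(K - S_T, 0):
  V(2,-2) = 4.430807; V(2,-1) = 2.830909; V(2,+0) = 0.860000; V(2,+1) = 0.000000; V(2,+2) = 0.000000
Backward induction: V(k, j) = exp(-r*dt) * [p_u * V(k+1, j+1) + p_m * V(k+1, j) + p_d * V(k+1, j-1)]
  V(1,-1) = exp(-r*dt) * [p_u*0.860000 + p_m*2.830909 + p_d*4.430807] = 2.807452
  V(1,+0) = exp(-r*dt) * [p_u*0.000000 + p_m*0.860000 + p_d*2.830909] = 1.077970
  V(1,+1) = exp(-r*dt) * [p_u*0.000000 + p_m*0.000000 + p_d*0.860000] = 0.153666
  V(0,+0) = exp(-r*dt) * [p_u*0.153666 + p_m*1.077970 + p_d*2.807452] = 1.242449

Answer: Price = V(0,0) = 1.2424


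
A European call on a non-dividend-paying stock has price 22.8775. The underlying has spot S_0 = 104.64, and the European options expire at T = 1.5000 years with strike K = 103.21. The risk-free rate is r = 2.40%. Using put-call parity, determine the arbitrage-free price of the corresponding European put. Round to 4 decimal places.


Put-call parity: C - P = S_0 * exp(-qT) - K * exp(-rT).
S_0 * exp(-qT) = 104.6400 * 1.00000000 = 104.64000000
K * exp(-rT) = 103.2100 * 0.96464029 = 99.56052469
P = C - S*exp(-qT) + K*exp(-rT)
P = 22.8775 - 104.64000000 + 99.56052469 = 17.7980

Answer: Put price = 17.7980


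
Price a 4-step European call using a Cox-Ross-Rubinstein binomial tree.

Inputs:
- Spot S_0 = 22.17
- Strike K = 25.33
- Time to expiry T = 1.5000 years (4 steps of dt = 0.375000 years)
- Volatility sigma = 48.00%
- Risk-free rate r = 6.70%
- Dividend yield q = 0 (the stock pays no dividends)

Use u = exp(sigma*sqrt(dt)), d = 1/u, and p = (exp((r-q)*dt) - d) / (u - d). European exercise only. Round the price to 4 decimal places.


dt = T/N = 0.375000
u = exp(sigma*sqrt(dt)) = 1.341702; d = 1/u = 0.745322
p = (exp((r-q)*dt) - d) / (u - d) = 0.469703
Discount per step: exp(-r*dt) = 0.975188
Stock lattice S(k, i) with i counting down-moves:
  k=0: S(0,0) = 22.1700
  k=1: S(1,0) = 29.7455; S(1,1) = 16.5238
  k=2: S(2,0) = 39.9096; S(2,1) = 22.1700; S(2,2) = 12.3155
  k=3: S(3,0) = 53.5468; S(3,1) = 29.7455; S(3,2) = 16.5238; S(3,3) = 9.1791
  k=4: S(4,0) = 71.8439; S(4,1) = 39.9096; S(4,2) = 22.1700; S(4,3) = 12.3155; S(4,4) = 6.8413
Terminal payoffs V(N, i) = max(S_T - K, 0):
  V(4,0) = 46.513856; V(4,1) = 14.579627; V(4,2) = 0.000000; V(4,3) = 0.000000; V(4,4) = 0.000000
Backward induction: V(k, i) = exp(-r*dt) * [p * V(k+1, i) + (1-p) * V(k+1, i+1)].
  V(3,0) = exp(-r*dt) * [p*46.513856 + (1-p)*14.579627] = 28.845304
  V(3,1) = exp(-r*dt) * [p*14.579627 + (1-p)*0.000000] = 6.678176
  V(3,2) = exp(-r*dt) * [p*0.000000 + (1-p)*0.000000] = 0.000000
  V(3,3) = exp(-r*dt) * [p*0.000000 + (1-p)*0.000000] = 0.000000
  V(2,0) = exp(-r*dt) * [p*28.845304 + (1-p)*6.678176] = 16.666097
  V(2,1) = exp(-r*dt) * [p*6.678176 + (1-p)*0.000000] = 3.058929
  V(2,2) = exp(-r*dt) * [p*0.000000 + (1-p)*0.000000] = 0.000000
  V(1,0) = exp(-r*dt) * [p*16.666097 + (1-p)*3.058929] = 9.215774
  V(1,1) = exp(-r*dt) * [p*3.058929 + (1-p)*0.000000] = 1.401138
  V(0,0) = exp(-r*dt) * [p*9.215774 + (1-p)*1.401138] = 4.945855

Answer: Price = V(0,0) = 4.9459


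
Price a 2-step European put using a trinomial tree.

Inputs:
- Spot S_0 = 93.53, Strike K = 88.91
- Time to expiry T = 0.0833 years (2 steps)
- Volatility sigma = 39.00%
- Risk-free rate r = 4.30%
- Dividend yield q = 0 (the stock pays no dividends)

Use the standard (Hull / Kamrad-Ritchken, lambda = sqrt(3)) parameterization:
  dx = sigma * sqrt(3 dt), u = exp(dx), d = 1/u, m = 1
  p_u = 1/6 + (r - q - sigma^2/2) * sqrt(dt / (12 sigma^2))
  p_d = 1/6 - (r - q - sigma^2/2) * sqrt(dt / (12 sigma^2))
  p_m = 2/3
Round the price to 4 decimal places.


dt = T/N = 0.041650; dx = sigma*sqrt(3*dt) = 0.137858
u = exp(dx) = 1.147813; d = 1/u = 0.871222
p_u = 0.161674, p_m = 0.666667, p_d = 0.171659
Discount per step: exp(-r*dt) = 0.998211
Stock lattice S(k, j) with j the centered position index:
  k=0: S(0,+0) = 93.5300
  k=1: S(1,-1) = 81.4854; S(1,+0) = 93.5300; S(1,+1) = 107.3549
  k=2: S(2,-2) = 70.9919; S(2,-1) = 81.4854; S(2,+0) = 93.5300; S(2,+1) = 107.3549; S(2,+2) = 123.2234
Terminal payoffs V(N, j) = max(K - S_T, 0):
  V(2,-2) = 17.918102; V(2,-1) = 7.424589; V(2,+0) = 0.000000; V(2,+1) = 0.000000; V(2,+2) = 0.000000
Backward induction: V(k, j) = exp(-r*dt) * [p_u * V(k+1, j+1) + p_m * V(k+1, j) + p_d * V(k+1, j-1)]
  V(1,-1) = exp(-r*dt) * [p_u*0.000000 + p_m*7.424589 + p_d*17.918102] = 8.011173
  V(1,+0) = exp(-r*dt) * [p_u*0.000000 + p_m*0.000000 + p_d*7.424589] = 1.272219
  V(1,+1) = exp(-r*dt) * [p_u*0.000000 + p_m*0.000000 + p_d*0.000000] = 0.000000
  V(0,+0) = exp(-r*dt) * [p_u*0.000000 + p_m*1.272219 + p_d*8.011173] = 2.219359

Answer: Price = V(0,0) = 2.2194


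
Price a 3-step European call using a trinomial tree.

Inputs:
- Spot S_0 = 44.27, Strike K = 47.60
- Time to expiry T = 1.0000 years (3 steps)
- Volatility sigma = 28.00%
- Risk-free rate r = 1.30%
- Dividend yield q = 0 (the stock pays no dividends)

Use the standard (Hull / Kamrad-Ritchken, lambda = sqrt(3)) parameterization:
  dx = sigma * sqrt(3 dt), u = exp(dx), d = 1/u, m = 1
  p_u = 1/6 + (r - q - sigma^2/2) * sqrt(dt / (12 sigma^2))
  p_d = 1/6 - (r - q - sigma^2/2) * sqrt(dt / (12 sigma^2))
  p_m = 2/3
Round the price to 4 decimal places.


dt = T/N = 0.333333; dx = sigma*sqrt(3*dt) = 0.280000
u = exp(dx) = 1.323130; d = 1/u = 0.755784
p_u = 0.151071, p_m = 0.666667, p_d = 0.182262
Discount per step: exp(-r*dt) = 0.995676
Stock lattice S(k, j) with j the centered position index:
  k=0: S(0,+0) = 44.2700
  k=1: S(1,-1) = 33.4585; S(1,+0) = 44.2700; S(1,+1) = 58.5750
  k=2: S(2,-2) = 25.2874; S(2,-1) = 33.4585; S(2,+0) = 44.2700; S(2,+1) = 58.5750; S(2,+2) = 77.5023
  k=3: S(3,-3) = 19.1118; S(3,-2) = 25.2874; S(3,-1) = 33.4585; S(3,+0) = 44.2700; S(3,+1) = 58.5750; S(3,+2) = 77.5023; S(3,+3) = 102.5456
Terminal payoffs V(N, j) = max(S_T - K, 0):
  V(3,-3) = 0.000000; V(3,-2) = 0.000000; V(3,-1) = 0.000000; V(3,+0) = 0.000000; V(3,+1) = 10.974957; V(3,+2) = 29.902272; V(3,+3) = 54.945566
Backward induction: V(k, j) = exp(-r*dt) * [p_u * V(k+1, j+1) + p_m * V(k+1, j) + p_d * V(k+1, j-1)]
  V(2,-2) = exp(-r*dt) * [p_u*0.000000 + p_m*0.000000 + p_d*0.000000] = 0.000000
  V(2,-1) = exp(-r*dt) * [p_u*0.000000 + p_m*0.000000 + p_d*0.000000] = 0.000000
  V(2,+0) = exp(-r*dt) * [p_u*10.974957 + p_m*0.000000 + p_d*0.000000] = 1.650833
  V(2,+1) = exp(-r*dt) * [p_u*29.902272 + p_m*10.974957 + p_d*0.000000] = 11.782847
  V(2,+2) = exp(-r*dt) * [p_u*54.945566 + p_m*29.902272 + p_d*10.974957] = 30.105131
  V(1,-1) = exp(-r*dt) * [p_u*1.650833 + p_m*0.000000 + p_d*0.000000] = 0.248315
  V(1,+0) = exp(-r*dt) * [p_u*11.782847 + p_m*1.650833 + p_d*0.000000] = 2.868151
  V(1,+1) = exp(-r*dt) * [p_u*30.105131 + p_m*11.782847 + p_d*1.650833] = 12.649208
  V(0,+0) = exp(-r*dt) * [p_u*12.649208 + p_m*2.868151 + p_d*0.248315] = 3.851567

Answer: Price = V(0,0) = 3.8516


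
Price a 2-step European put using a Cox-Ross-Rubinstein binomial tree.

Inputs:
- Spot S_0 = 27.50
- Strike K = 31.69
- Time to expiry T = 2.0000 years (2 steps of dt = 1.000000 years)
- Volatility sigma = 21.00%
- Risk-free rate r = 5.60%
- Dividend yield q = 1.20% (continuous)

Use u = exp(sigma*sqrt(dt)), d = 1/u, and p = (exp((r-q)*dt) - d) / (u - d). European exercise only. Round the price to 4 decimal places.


Answer: Price = V(0,0) = 4.2735

Derivation:
dt = T/N = 1.000000
u = exp(sigma*sqrt(dt)) = 1.233678; d = 1/u = 0.810584
p = (exp((r-q)*dt) - d) / (u - d) = 0.554010
Discount per step: exp(-r*dt) = 0.945539
Stock lattice S(k, i) with i counting down-moves:
  k=0: S(0,0) = 27.5000
  k=1: S(1,0) = 33.9261; S(1,1) = 22.2911
  k=2: S(2,0) = 41.8539; S(2,1) = 27.5000; S(2,2) = 18.0688
Terminal payoffs V(N, i) = max(K - S_T, 0):
  V(2,0) = 0.000000; V(2,1) = 4.190000; V(2,2) = 13.621212
Backward induction: V(k, i) = exp(-r*dt) * [p * V(k+1, i) + (1-p) * V(k+1, i+1)].
  V(1,0) = exp(-r*dt) * [p*0.000000 + (1-p)*4.190000] = 1.766928
  V(1,1) = exp(-r*dt) * [p*4.190000 + (1-p)*13.621212] = 7.938963
  V(0,0) = exp(-r*dt) * [p*1.766928 + (1-p)*7.938963] = 4.273454


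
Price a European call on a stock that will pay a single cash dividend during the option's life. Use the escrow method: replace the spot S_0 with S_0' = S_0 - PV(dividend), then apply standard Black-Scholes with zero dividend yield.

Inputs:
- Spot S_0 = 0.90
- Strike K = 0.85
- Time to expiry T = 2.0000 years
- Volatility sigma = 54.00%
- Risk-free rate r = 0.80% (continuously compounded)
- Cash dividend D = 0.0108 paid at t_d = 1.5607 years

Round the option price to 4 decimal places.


PV(D) = D * exp(-r * t_d) = 0.0108 * 0.98759202 = 0.01066599
S_0' = S_0 - PV(D) = 0.9000 - 0.01066599 = 0.88933401
d1 = (ln(S_0'/K) + (r + sigma^2/2)*T) / (sigma*sqrt(T)) = 0.46202426
d2 = d1 - sigma*sqrt(T) = -0.30165106
exp(-rT) = 0.98412732
N(d1) = 0.67796804; N(d2) = 0.38145904
C = S_0' * N(d1) - K * exp(-rT) * N(d2) = 0.88933401 * 0.67796804 - 0.8500 * 0.98412732 * 0.38145904 = 0.2838

Answer: Price = 0.2838


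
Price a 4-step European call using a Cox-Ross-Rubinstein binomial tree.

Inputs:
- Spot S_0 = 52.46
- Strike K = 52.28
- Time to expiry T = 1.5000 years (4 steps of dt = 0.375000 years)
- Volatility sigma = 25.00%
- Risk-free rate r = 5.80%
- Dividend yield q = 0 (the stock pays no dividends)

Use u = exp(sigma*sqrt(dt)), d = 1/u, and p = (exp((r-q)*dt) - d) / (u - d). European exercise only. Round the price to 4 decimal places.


dt = T/N = 0.375000
u = exp(sigma*sqrt(dt)) = 1.165433; d = 1/u = 0.858050
p = (exp((r-q)*dt) - d) / (u - d) = 0.533335
Discount per step: exp(-r*dt) = 0.978485
Stock lattice S(k, i) with i counting down-moves:
  k=0: S(0,0) = 52.4600
  k=1: S(1,0) = 61.1386; S(1,1) = 45.0133
  k=2: S(2,0) = 71.2530; S(2,1) = 52.4600; S(2,2) = 38.6236
  k=3: S(3,0) = 83.0407; S(3,1) = 61.1386; S(3,2) = 45.0133; S(3,3) = 33.1410
  k=4: S(4,0) = 96.7784; S(4,1) = 71.2530; S(4,2) = 52.4600; S(4,3) = 38.6236; S(4,4) = 28.4366
Terminal payoffs V(N, i) = max(S_T - K, 0):
  V(4,0) = 44.498359; V(4,1) = 18.973019; V(4,2) = 0.180000; V(4,3) = 0.000000; V(4,4) = 0.000000
Backward induction: V(k, i) = exp(-r*dt) * [p * V(k+1, i) + (1-p) * V(k+1, i+1)].
  V(3,0) = exp(-r*dt) * [p*44.498359 + (1-p)*18.973019] = 31.885468
  V(3,1) = exp(-r*dt) * [p*18.973019 + (1-p)*0.180000] = 9.983454
  V(3,2) = exp(-r*dt) * [p*0.180000 + (1-p)*0.000000] = 0.093935
  V(3,3) = exp(-r*dt) * [p*0.000000 + (1-p)*0.000000] = 0.000000
  V(2,0) = exp(-r*dt) * [p*31.885468 + (1-p)*9.983454] = 21.198445
  V(2,1) = exp(-r*dt) * [p*9.983454 + (1-p)*0.093935] = 5.252859
  V(2,2) = exp(-r*dt) * [p*0.093935 + (1-p)*0.000000] = 0.049021
  V(1,0) = exp(-r*dt) * [p*21.198445 + (1-p)*5.252859] = 13.461208
  V(1,1) = exp(-r*dt) * [p*5.252859 + (1-p)*0.049021] = 2.763642
  V(0,0) = exp(-r*dt) * [p*13.461208 + (1-p)*2.763642] = 8.286814

Answer: Price = V(0,0) = 8.2868


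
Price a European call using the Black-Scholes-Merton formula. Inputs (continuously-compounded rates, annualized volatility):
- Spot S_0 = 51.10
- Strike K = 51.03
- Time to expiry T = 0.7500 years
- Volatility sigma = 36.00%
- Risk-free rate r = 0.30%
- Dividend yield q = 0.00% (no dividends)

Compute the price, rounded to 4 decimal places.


d1 = (ln(S/K) + (r - q + 0.5*sigma^2) * T) / (sigma * sqrt(T)) = 0.16749830
d2 = d1 - sigma * sqrt(T) = -0.14427084
exp(-rT) = 0.99775253; exp(-qT) = 1.00000000
C = S_0 * exp(-qT) * N(d1) - K * exp(-rT) * N(d2)
N(d1) = 0.56651101; N(d2) = 0.44264330
C = 51.1000 * 1.00000000 * 0.56651101 - 51.0300 * 0.99775253 * 0.44264330 = 6.4114

Answer: Price = 6.4114


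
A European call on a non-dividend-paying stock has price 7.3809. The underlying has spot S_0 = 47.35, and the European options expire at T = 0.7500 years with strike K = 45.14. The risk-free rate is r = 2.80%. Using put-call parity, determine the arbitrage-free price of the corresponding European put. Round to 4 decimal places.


Put-call parity: C - P = S_0 * exp(-qT) - K * exp(-rT).
S_0 * exp(-qT) = 47.3500 * 1.00000000 = 47.35000000
K * exp(-rT) = 45.1400 * 0.97921896 = 44.20194406
P = C - S*exp(-qT) + K*exp(-rT)
P = 7.3809 - 47.35000000 + 44.20194406 = 4.2328

Answer: Put price = 4.2328


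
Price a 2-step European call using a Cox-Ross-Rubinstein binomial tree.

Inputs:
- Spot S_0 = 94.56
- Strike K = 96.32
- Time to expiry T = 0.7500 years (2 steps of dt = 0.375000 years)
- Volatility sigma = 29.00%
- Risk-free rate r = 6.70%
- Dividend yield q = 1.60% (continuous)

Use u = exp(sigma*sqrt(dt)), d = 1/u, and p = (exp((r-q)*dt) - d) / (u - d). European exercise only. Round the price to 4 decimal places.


Answer: Price = V(0,0) = 9.5313

Derivation:
dt = T/N = 0.375000
u = exp(sigma*sqrt(dt)) = 1.194333; d = 1/u = 0.837287
p = (exp((r-q)*dt) - d) / (u - d) = 0.509799
Discount per step: exp(-r*dt) = 0.975188
Stock lattice S(k, i) with i counting down-moves:
  k=0: S(0,0) = 94.5600
  k=1: S(1,0) = 112.9361; S(1,1) = 79.1739
  k=2: S(2,0) = 134.8834; S(2,1) = 94.5600; S(2,2) = 66.2913
Terminal payoffs V(N, i) = max(S_T - K, 0):
  V(2,0) = 38.563382; V(2,1) = 0.000000; V(2,2) = 0.000000
Backward induction: V(k, i) = exp(-r*dt) * [p * V(k+1, i) + (1-p) * V(k+1, i+1)].
  V(1,0) = exp(-r*dt) * [p*38.563382 + (1-p)*0.000000] = 19.171794
  V(1,1) = exp(-r*dt) * [p*0.000000 + (1-p)*0.000000] = 0.000000
  V(0,0) = exp(-r*dt) * [p*19.171794 + (1-p)*0.000000] = 9.531261


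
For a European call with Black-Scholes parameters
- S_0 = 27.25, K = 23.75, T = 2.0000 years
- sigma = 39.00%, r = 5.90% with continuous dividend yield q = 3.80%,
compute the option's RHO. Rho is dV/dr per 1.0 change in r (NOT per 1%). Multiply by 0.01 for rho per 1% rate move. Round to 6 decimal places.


d1 = 0.6011694767; d2 = 0.0496261874
phi(d1) = 0.3329906381; exp(-qT) = 0.9268162066; exp(-rT) = 0.8886960526
N(d2) = 0.5197898611
Rho = K*T*exp(-rT)*N(d2) = 23.7500 * 2.0000 * 0.8886960526 * 0.5197898611 = 21.941922

Answer: Rho = 21.941922


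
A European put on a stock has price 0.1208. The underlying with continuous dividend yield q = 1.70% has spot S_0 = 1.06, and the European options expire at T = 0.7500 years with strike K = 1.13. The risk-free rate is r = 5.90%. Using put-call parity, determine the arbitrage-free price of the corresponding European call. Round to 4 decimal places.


Put-call parity: C - P = S_0 * exp(-qT) - K * exp(-rT).
S_0 * exp(-qT) = 1.0600 * 0.98733094 = 1.04657079
K * exp(-rT) = 1.1300 * 0.95671475 = 1.08108767
C = P + S*exp(-qT) - K*exp(-rT)
C = 0.1208 + 1.04657079 - 1.08108767 = 0.0863

Answer: Call price = 0.0863


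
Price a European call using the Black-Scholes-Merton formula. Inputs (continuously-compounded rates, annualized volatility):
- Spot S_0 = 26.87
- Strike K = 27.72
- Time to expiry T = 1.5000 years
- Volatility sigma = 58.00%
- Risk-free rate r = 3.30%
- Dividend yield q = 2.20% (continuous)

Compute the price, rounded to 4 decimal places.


d1 = (ln(S/K) + (r - q + 0.5*sigma^2) * T) / (sigma * sqrt(T)) = 0.33456123
d2 = d1 - sigma * sqrt(T) = -0.37579079
exp(-rT) = 0.95170516; exp(-qT) = 0.96753856
C = S_0 * exp(-qT) * N(d1) - K * exp(-rT) * N(d2)
N(d1) = 0.63102195; N(d2) = 0.35353622
C = 26.8700 * 0.96753856 * 0.63102195 - 27.7200 * 0.95170516 * 0.35353622 = 7.0784

Answer: Price = 7.0784


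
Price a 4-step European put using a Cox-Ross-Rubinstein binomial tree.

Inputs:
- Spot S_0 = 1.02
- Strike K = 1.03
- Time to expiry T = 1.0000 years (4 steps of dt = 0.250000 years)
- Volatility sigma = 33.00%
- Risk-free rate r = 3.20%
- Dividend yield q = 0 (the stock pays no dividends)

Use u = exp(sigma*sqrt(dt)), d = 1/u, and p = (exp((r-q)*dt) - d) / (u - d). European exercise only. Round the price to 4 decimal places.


Answer: Price = V(0,0) = 0.1151

Derivation:
dt = T/N = 0.250000
u = exp(sigma*sqrt(dt)) = 1.179393; d = 1/u = 0.847894
p = (exp((r-q)*dt) - d) / (u - d) = 0.483073
Discount per step: exp(-r*dt) = 0.992032
Stock lattice S(k, i) with i counting down-moves:
  k=0: S(0,0) = 1.0200
  k=1: S(1,0) = 1.2030; S(1,1) = 0.8649
  k=2: S(2,0) = 1.4188; S(2,1) = 1.0200; S(2,2) = 0.7333
  k=3: S(3,0) = 1.6733; S(3,1) = 1.2030; S(3,2) = 0.8649; S(3,3) = 0.6218
  k=4: S(4,0) = 1.9735; S(4,1) = 1.4188; S(4,2) = 1.0200; S(4,3) = 0.7333; S(4,4) = 0.5272
Terminal payoffs V(N, i) = max(K - S_T, 0):
  V(4,0) = 0.000000; V(4,1) = 0.000000; V(4,2) = 0.010000; V(4,3) = 0.296698; V(4,4) = 0.502812
Backward induction: V(k, i) = exp(-r*dt) * [p * V(k+1, i) + (1-p) * V(k+1, i+1)].
  V(3,0) = exp(-r*dt) * [p*0.000000 + (1-p)*0.000000] = 0.000000
  V(3,1) = exp(-r*dt) * [p*0.000000 + (1-p)*0.010000] = 0.005128
  V(3,2) = exp(-r*dt) * [p*0.010000 + (1-p)*0.296698] = 0.156941
  V(3,3) = exp(-r*dt) * [p*0.296698 + (1-p)*0.502812] = 0.400031
  V(2,0) = exp(-r*dt) * [p*0.000000 + (1-p)*0.005128] = 0.002630
  V(2,1) = exp(-r*dt) * [p*0.005128 + (1-p)*0.156941] = 0.082938
  V(2,2) = exp(-r*dt) * [p*0.156941 + (1-p)*0.400031] = 0.280349
  V(1,0) = exp(-r*dt) * [p*0.002630 + (1-p)*0.082938] = 0.043792
  V(1,1) = exp(-r*dt) * [p*0.082938 + (1-p)*0.280349] = 0.183511
  V(0,0) = exp(-r*dt) * [p*0.043792 + (1-p)*0.183511] = 0.115092


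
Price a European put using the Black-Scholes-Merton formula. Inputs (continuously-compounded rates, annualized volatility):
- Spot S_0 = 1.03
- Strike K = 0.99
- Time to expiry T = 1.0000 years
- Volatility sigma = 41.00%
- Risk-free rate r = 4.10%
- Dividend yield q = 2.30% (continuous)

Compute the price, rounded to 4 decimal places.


Answer: Price = 0.1323

Derivation:
d1 = (ln(S/K) + (r - q + 0.5*sigma^2) * T) / (sigma * sqrt(T)) = 0.34551009
d2 = d1 - sigma * sqrt(T) = -0.06448991
exp(-rT) = 0.95982913; exp(-qT) = 0.97726248
P = K * exp(-rT) * N(-d2) - S_0 * exp(-qT) * N(-d1)
N(-d1) = 0.36485546; N(-d2) = 0.52570993
P = 0.9900 * 0.95982913 * 0.52570993 - 1.0300 * 0.97726248 * 0.36485546 = 0.1323
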